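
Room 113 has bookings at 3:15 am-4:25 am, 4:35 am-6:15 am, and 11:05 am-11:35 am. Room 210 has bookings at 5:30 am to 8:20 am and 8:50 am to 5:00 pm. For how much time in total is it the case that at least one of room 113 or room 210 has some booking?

13 h 5 min

A ∪ B = 3:15 am–4:25 am, 4:35 am–8:20 am, 8:50 am–5:00 pm.
Total: 1 h 10 min + 3 h 45 min + 8 h 10 min = 13 h 5 min.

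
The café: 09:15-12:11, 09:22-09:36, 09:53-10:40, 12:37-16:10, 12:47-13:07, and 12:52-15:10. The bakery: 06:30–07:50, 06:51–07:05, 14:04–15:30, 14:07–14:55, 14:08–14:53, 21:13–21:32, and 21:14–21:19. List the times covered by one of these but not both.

06:30–07:50, 09:15–12:11, 12:37–14:04, 15:30–16:10, 21:13–21:32

First set merges to 09:15–12:11, 12:37–16:10.
Second set merges to 06:30–07:50, 14:04–15:30, 21:13–21:32.
A \ B = 09:15–12:11, 12:37–14:04, 15:30–16:10.
B \ A = 06:30–07:50, 21:13–21:32.
Union of the two gives the symmetric difference.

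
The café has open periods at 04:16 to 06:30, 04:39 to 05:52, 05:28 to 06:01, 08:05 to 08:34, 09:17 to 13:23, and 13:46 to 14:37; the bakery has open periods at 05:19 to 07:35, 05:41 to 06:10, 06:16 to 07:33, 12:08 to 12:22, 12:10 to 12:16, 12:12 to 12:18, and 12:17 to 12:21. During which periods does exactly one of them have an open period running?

04:16-05:19, 06:30-07:35, 08:05-08:34, 09:17-12:08, 12:22-13:23, 13:46-14:37

A, merged: 04:16-06:30, 08:05-08:34, 09:17-13:23, 13:46-14:37.
B, merged: 05:19-07:35, 12:08-12:22.
A \ B = 04:16-05:19, 08:05-08:34, 09:17-12:08, 12:22-13:23, 13:46-14:37.
B \ A = 06:30-07:35.
Union of the two gives the symmetric difference.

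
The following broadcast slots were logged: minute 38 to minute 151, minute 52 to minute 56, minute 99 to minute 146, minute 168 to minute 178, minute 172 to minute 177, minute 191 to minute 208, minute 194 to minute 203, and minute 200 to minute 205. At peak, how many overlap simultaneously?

Sweep endpoints in order; track running count of active intervals.
Peak of 3 reached at minute 200.

3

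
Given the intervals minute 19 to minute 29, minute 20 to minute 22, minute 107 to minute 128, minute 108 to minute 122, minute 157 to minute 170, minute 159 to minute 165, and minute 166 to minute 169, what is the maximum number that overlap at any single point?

2

At minute 20, 2 of the intervals are simultaneously active.
No point has more.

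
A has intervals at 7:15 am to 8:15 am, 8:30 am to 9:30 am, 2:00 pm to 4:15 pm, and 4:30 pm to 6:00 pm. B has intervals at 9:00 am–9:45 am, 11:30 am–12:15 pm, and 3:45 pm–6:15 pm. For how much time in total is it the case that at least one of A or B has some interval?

A ∪ B = 7:15 am–8:15 am, 8:30 am–9:45 am, 11:30 am–12:15 pm, 2:00 pm–6:15 pm.
Total: 1 h + 1 h 15 min + 45 min + 4 h 15 min = 7 h 15 min.

7 h 15 min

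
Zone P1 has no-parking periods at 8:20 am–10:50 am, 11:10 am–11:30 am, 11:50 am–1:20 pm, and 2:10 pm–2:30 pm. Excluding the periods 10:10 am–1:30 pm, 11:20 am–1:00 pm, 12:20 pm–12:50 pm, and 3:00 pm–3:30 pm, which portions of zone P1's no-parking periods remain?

Merge the second list: 10:10 am-1:30 pm, 3:00 pm-3:30 pm.
8:20 am-10:50 am \ B = 8:20 am-10:10 am.
11:10 am-11:30 am: entirely removed.
11:50 am-1:20 pm: entirely removed.
2:10 pm-2:30 pm: nothing removed.

8:20 am-10:10 am, 2:10 pm-2:30 pm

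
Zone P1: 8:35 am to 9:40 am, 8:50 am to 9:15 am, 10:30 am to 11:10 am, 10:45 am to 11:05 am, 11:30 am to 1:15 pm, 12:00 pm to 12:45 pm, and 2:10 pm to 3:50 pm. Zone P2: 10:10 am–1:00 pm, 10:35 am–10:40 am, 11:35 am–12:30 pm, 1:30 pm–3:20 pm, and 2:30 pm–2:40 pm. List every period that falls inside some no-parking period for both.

A, merged: 8:35 am–9:40 am, 10:30 am–11:10 am, 11:30 am–1:15 pm, 2:10 pm–3:50 pm.
B, merged: 10:10 am–1:00 pm, 1:30 pm–3:20 pm.
8:35 am–9:40 am: no overlap with the second set.
10:30 am–11:10 am meets the second set on 10:30 am–11:10 am.
11:30 am–1:15 pm meets the second set on 11:30 am–1:00 pm.
2:10 pm–3:50 pm meets the second set on 2:10 pm–3:20 pm.

10:30 am–11:10 am, 11:30 am–1:00 pm, 2:10 pm–3:20 pm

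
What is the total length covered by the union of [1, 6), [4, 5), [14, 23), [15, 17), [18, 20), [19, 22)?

Merged: [1, 6), [14, 23).
Lengths: 5 + 9 = 14.

14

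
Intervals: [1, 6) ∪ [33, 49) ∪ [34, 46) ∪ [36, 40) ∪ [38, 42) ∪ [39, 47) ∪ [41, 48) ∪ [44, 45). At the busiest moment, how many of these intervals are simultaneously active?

Sweep endpoints in order; track running count of active intervals.
Peak of 5 reached at 39.

5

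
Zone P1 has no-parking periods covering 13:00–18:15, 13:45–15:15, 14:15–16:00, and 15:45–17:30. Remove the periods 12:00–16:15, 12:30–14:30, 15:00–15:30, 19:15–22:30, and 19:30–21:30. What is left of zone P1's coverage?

First set merges to 13:00–18:15.
Second set merges to 12:00–16:15, 19:15–22:30.
13:00–18:15 with B removed leaves 16:15–18:15.

16:15–18:15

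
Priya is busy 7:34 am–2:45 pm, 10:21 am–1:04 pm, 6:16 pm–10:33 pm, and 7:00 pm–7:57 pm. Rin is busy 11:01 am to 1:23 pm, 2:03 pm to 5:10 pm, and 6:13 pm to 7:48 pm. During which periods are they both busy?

11:01 am–1:23 pm, 2:03 pm–2:45 pm, 6:16 pm–7:48 pm

A, merged: 7:34 am–2:45 pm, 6:16 pm–10:33 pm.
7:34 am–2:45 pm overlaps B on 11:01 am–1:23 pm, 2:03 pm–2:45 pm.
6:16 pm–10:33 pm overlaps B on 6:16 pm–7:48 pm.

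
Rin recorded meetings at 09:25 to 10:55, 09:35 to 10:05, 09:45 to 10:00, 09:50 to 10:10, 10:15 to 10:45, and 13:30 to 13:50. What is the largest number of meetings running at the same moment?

Walk the sorted start/end points keeping a running depth.
The depth first hits 4 at 09:50.

4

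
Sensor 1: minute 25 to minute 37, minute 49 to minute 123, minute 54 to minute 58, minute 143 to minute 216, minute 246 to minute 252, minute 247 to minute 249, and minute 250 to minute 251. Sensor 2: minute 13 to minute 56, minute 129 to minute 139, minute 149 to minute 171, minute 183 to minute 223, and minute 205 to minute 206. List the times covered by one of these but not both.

minute 13 to minute 25, minute 37 to minute 49, minute 56 to minute 123, minute 129 to minute 139, minute 143 to minute 149, minute 171 to minute 183, minute 216 to minute 223, minute 246 to minute 252

Merge the first list: minute 25 to minute 37, minute 49 to minute 123, minute 143 to minute 216, minute 246 to minute 252.
Merge the second list: minute 13 to minute 56, minute 129 to minute 139, minute 149 to minute 171, minute 183 to minute 223.
Only in the first: minute 56 to minute 123, minute 143 to minute 149, minute 171 to minute 183, minute 246 to minute 252.
Only in the second: minute 13 to minute 25, minute 37 to minute 49, minute 129 to minute 139, minute 216 to minute 223.
Together these are the periods covered by exactly one.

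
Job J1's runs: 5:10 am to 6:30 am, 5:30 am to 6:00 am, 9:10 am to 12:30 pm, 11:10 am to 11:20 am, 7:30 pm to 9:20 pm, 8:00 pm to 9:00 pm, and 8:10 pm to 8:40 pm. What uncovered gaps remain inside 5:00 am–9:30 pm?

Covered (merged): 5:10 am–6:30 am, 9:10 am–12:30 pm, 7:30 pm–9:20 pm.
Complement within 5:00 am–9:30 pm: 5:00 am–5:10 am, 6:30 am–9:10 am, 12:30 pm–7:30 pm, 9:20 pm–9:30 pm.

5:00 am–5:10 am, 6:30 am–9:10 am, 12:30 pm–7:30 pm, 9:20 pm–9:30 pm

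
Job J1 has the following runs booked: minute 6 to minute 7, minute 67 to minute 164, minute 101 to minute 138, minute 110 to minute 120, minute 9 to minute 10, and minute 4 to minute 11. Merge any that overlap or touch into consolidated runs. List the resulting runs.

minute 4 to minute 11, minute 67 to minute 164

Sort by start: minute 4 to minute 11, minute 6 to minute 7, minute 9 to minute 10, minute 67 to minute 164, minute 101 to minute 138, minute 110 to minute 120.
minute 6 to minute 7 overlaps/touches minute 4 to minute 11 → extend to minute 4 to minute 11.
minute 9 to minute 10 overlaps/touches minute 4 to minute 11 → extend to minute 4 to minute 11.
minute 67 to minute 164 is disjoint → start new block.
minute 101 to minute 138 overlaps/touches minute 67 to minute 164 → extend to minute 67 to minute 164.
minute 110 to minute 120 overlaps/touches minute 67 to minute 164 → extend to minute 67 to minute 164.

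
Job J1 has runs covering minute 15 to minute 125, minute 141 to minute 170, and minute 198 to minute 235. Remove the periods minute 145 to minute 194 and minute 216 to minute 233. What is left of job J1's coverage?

minute 15 to minute 125: nothing removed.
minute 141 to minute 170 \ B = minute 141 to minute 145.
minute 198 to minute 235 \ B = minute 198 to minute 216, minute 233 to minute 235.

minute 15 to minute 125, minute 141 to minute 145, minute 198 to minute 216, minute 233 to minute 235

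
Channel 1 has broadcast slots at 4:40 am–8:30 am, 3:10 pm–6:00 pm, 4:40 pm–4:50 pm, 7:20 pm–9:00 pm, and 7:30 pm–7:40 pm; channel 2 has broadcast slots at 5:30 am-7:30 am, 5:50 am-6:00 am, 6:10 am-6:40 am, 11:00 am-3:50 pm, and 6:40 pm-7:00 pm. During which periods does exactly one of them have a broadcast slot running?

4:40 am-5:30 am, 7:30 am-8:30 am, 11:00 am-3:10 pm, 3:50 pm-6:00 pm, 6:40 pm-7:00 pm, 7:20 pm-9:00 pm

Merge the first list: 4:40 am-8:30 am, 3:10 pm-6:00 pm, 7:20 pm-9:00 pm.
Merge the second list: 5:30 am-7:30 am, 11:00 am-3:50 pm, 6:40 pm-7:00 pm.
A \ B = 4:40 am-5:30 am, 7:30 am-8:30 am, 3:50 pm-6:00 pm, 7:20 pm-9:00 pm.
B \ A = 11:00 am-3:10 pm, 6:40 pm-7:00 pm.
Union of the two gives the symmetric difference.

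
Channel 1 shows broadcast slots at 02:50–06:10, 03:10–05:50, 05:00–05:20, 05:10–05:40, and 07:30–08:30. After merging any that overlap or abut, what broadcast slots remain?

02:50–06:10, 07:30–08:30

03:10–05:50 overlaps/touches 02:50–06:10 → extend to 02:50–06:10.
05:00–05:20 overlaps/touches 02:50–06:10 → extend to 02:50–06:10.
05:10–05:40 overlaps/touches 02:50–06:10 → extend to 02:50–06:10.
07:30–08:30 is disjoint → start new block.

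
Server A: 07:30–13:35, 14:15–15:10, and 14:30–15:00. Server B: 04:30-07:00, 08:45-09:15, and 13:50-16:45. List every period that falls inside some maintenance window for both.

Merge the first list: 07:30–13:35, 14:15–15:10.
07:30–13:35 ∩ B → 08:45–09:15.
14:15–15:10 ∩ B → 14:15–15:10.

08:45–09:15, 14:15–15:10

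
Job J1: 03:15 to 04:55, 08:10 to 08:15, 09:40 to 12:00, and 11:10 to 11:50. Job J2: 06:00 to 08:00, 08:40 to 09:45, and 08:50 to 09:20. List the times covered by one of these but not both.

03:15–04:55, 06:00–08:00, 08:10–08:15, 08:40–09:40, 09:45–12:00

Merge the first list: 03:15–04:55, 08:10–08:15, 09:40–12:00.
Merge the second list: 06:00–08:00, 08:40–09:45.
A \ B = 03:15–04:55, 08:10–08:15, 09:45–12:00.
B \ A = 06:00–08:00, 08:40–09:40.
Union of the two gives the symmetric difference.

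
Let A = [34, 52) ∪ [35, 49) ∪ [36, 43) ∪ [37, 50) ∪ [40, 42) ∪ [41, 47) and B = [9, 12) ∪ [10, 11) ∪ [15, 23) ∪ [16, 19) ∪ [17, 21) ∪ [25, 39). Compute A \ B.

A, merged: [34, 52).
B, merged: [9, 12), [15, 23), [25, 39).
[34, 52) \ B = [39, 52).

[39, 52)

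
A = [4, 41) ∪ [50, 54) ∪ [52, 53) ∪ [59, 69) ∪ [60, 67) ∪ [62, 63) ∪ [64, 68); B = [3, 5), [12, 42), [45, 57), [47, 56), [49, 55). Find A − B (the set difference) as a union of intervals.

[5, 12) ∪ [59, 69)

Merge the first list: [4, 41), [50, 54), [59, 69).
Merge the second list: [3, 5), [12, 42), [45, 57).
[4, 41) with B removed leaves [5, 12).
[50, 54) lies entirely inside B → drops out.
[59, 69) is untouched.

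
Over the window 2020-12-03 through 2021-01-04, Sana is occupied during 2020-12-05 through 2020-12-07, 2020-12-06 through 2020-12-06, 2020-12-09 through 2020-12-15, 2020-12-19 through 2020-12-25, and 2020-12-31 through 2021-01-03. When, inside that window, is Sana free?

Covered (merged): 2020-12-05 through 2020-12-07, 2020-12-09 through 2020-12-15, 2020-12-19 through 2020-12-25, 2020-12-31 through 2021-01-03.
Gaps within 2020-12-03 through 2021-01-04: 2020-12-03 through 2020-12-04, 2020-12-08 through 2020-12-08, 2020-12-16 through 2020-12-18, 2020-12-26 through 2020-12-30, 2021-01-04 through 2021-01-04.

2020-12-03 through 2020-12-04, 2020-12-08 through 2020-12-08, 2020-12-16 through 2020-12-18, 2020-12-26 through 2020-12-30, 2021-01-04 through 2021-01-04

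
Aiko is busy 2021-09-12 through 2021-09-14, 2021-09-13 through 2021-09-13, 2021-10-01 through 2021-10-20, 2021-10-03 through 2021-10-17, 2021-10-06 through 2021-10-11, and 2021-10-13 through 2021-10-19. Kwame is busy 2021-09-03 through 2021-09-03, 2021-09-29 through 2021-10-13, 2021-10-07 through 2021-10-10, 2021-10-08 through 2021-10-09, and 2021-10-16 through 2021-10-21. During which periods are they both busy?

2021-10-01 through 2021-10-13, 2021-10-16 through 2021-10-20

A, merged: 2021-09-12 through 2021-09-14, 2021-10-01 through 2021-10-20.
B, merged: 2021-09-03 through 2021-09-03, 2021-09-29 through 2021-10-13, 2021-10-16 through 2021-10-21.
2021-09-12 through 2021-09-14: no overlap with the second set.
2021-10-01 through 2021-10-20 meets the second set on 2021-10-01 through 2021-10-13, 2021-10-16 through 2021-10-20.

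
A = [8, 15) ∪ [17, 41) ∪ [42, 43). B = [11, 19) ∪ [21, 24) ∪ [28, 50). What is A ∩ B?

[8, 15) meets the second set on [11, 15).
[17, 41) meets the second set on [17, 19), [21, 24), [28, 41).
[42, 43) meets the second set on [42, 43).

[11, 15) ∪ [17, 19) ∪ [21, 24) ∪ [28, 41) ∪ [42, 43)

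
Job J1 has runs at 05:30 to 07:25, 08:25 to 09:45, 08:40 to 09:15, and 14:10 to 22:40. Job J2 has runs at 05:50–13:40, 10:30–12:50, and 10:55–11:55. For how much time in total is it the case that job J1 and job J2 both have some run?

2 h 55 min

First set merges to 05:30–07:25, 08:25–09:45, 14:10–22:40.
Second set merges to 05:50–13:40.
A ∩ B = 05:50–07:25, 08:25–09:45.
Total: 1 h 35 min + 1 h 20 min = 2 h 55 min.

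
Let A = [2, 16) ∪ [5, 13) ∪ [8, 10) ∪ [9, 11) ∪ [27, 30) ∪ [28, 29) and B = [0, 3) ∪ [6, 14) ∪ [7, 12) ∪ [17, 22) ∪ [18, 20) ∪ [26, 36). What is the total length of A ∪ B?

Merge the first list: [2, 16), [27, 30).
Merge the second list: [0, 3), [6, 14), [17, 22), [26, 36).
A ∪ B = [0, 16), [17, 22), [26, 36).
Total: 16 + 5 + 10 = 31.

31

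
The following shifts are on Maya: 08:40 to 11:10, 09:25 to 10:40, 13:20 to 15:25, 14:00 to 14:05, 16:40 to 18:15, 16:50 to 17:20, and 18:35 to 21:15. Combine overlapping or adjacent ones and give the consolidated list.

08:40–11:10, 13:20–15:25, 16:40–18:15, 18:35–21:15

09:25–10:40 overlaps/touches 08:40–11:10 → extend to 08:40–11:10.
13:20–15:25 is disjoint → start new block.
14:00–14:05 overlaps/touches 13:20–15:25 → extend to 13:20–15:25.
16:40–18:15 is disjoint → start new block.
16:50–17:20 overlaps/touches 16:40–18:15 → extend to 16:40–18:15.
18:35–21:15 is disjoint → start new block.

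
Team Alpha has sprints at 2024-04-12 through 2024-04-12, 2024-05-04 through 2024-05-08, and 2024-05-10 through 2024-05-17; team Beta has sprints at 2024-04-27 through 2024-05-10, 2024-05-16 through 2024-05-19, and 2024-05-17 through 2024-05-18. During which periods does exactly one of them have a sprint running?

B, merged: 2024-04-27 through 2024-05-10, 2024-05-16 through 2024-05-19.
Only in the first: 2024-04-12 through 2024-04-12, 2024-05-11 through 2024-05-15.
Only in the second: 2024-04-27 through 2024-05-03, 2024-05-09 through 2024-05-09, 2024-05-18 through 2024-05-19.
Together these are the periods covered by exactly one.

2024-04-12 through 2024-04-12, 2024-04-27 through 2024-05-03, 2024-05-09 through 2024-05-09, 2024-05-11 through 2024-05-15, 2024-05-18 through 2024-05-19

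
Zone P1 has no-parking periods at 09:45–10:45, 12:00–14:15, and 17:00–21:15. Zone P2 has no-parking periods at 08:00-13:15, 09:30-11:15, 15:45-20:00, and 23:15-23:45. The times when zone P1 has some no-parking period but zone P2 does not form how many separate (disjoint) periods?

Second set merges to 08:00-13:15, 15:45-20:00, 23:15-23:45.
A \ B = 13:15-14:15, 20:00-21:15.
That is 2 disjoint pieces.

2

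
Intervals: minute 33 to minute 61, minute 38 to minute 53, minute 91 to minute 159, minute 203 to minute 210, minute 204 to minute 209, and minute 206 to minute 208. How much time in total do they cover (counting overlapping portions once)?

Merged: minute 33 to minute 61, minute 91 to minute 159, minute 203 to minute 210.
Lengths: 28 minutes + 68 minutes + 7 minutes = 103 minutes.

103 minutes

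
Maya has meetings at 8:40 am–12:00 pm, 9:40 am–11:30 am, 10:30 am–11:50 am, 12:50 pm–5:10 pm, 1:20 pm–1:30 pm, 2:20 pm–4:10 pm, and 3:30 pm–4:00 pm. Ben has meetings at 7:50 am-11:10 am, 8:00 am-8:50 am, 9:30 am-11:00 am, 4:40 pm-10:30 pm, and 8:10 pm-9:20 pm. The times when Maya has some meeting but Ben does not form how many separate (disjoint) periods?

2

A, merged: 8:40 am-12:00 pm, 12:50 pm-5:10 pm.
B, merged: 7:50 am-11:10 am, 4:40 pm-10:30 pm.
A \ B = 11:10 am-12:00 pm, 12:50 pm-4:40 pm.
That is 2 disjoint pieces.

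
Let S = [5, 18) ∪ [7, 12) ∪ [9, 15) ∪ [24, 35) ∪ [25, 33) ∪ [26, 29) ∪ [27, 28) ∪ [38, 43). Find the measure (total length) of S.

29

Merged: [5, 18), [24, 35), [38, 43).
Lengths: 13 + 11 + 5 = 29.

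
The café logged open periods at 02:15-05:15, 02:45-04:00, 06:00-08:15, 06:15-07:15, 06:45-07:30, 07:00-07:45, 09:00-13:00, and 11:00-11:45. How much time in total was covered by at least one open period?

9 h 15 min

Merged: 02:15-05:15, 06:00-08:15, 09:00-13:00.
Lengths: 3 h + 2 h 15 min + 4 h = 9 h 15 min.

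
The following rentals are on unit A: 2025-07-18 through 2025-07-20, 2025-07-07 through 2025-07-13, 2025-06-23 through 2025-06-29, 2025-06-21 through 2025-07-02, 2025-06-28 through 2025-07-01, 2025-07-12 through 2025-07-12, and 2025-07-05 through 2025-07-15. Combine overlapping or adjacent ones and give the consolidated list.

Sort by start: 2025-06-21 through 2025-07-02, 2025-06-23 through 2025-06-29, 2025-06-28 through 2025-07-01, 2025-07-05 through 2025-07-15, 2025-07-07 through 2025-07-13, 2025-07-12 through 2025-07-12, 2025-07-18 through 2025-07-20.
2025-06-23 through 2025-06-29 overlaps/touches 2025-06-21 through 2025-07-02 → extend to 2025-06-21 through 2025-07-02.
2025-06-28 through 2025-07-01 overlaps/touches 2025-06-21 through 2025-07-02 → extend to 2025-06-21 through 2025-07-02.
2025-07-05 through 2025-07-15 is disjoint → start new block.
2025-07-07 through 2025-07-13 overlaps/touches 2025-07-05 through 2025-07-15 → extend to 2025-07-05 through 2025-07-15.
2025-07-12 through 2025-07-12 overlaps/touches 2025-07-05 through 2025-07-15 → extend to 2025-07-05 through 2025-07-15.
2025-07-18 through 2025-07-20 is disjoint → start new block.

2025-06-21 through 2025-07-02, 2025-07-05 through 2025-07-15, 2025-07-18 through 2025-07-20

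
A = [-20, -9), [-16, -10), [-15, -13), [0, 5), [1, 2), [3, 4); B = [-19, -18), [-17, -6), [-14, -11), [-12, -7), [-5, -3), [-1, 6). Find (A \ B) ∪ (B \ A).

[-20, -19) ∪ [-18, -17) ∪ [-9, -6) ∪ [-5, -3) ∪ [-1, 0) ∪ [5, 6)

Merge the first list: [-20, -9), [0, 5).
Merge the second list: [-19, -18), [-17, -6), [-5, -3), [-1, 6).
Only in the first: [-20, -19), [-18, -17).
Only in the second: [-9, -6), [-5, -3), [-1, 0), [5, 6).
Together these are the periods covered by exactly one.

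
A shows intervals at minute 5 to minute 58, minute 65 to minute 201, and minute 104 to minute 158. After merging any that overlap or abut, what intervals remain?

minute 5 to minute 58, minute 65 to minute 201

minute 65 to minute 201 is disjoint → start new block.
minute 104 to minute 158 overlaps/touches minute 65 to minute 201 → extend to minute 65 to minute 201.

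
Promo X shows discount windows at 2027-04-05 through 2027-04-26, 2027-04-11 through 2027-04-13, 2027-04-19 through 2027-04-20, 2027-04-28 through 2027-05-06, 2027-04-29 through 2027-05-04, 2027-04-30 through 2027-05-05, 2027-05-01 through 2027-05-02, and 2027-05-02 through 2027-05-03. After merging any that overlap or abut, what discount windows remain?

2027-04-05 through 2027-04-26, 2027-04-28 through 2027-05-06

2027-04-11 through 2027-04-13 overlaps/touches 2027-04-05 through 2027-04-26 → extend to 2027-04-05 through 2027-04-26.
2027-04-19 through 2027-04-20 overlaps/touches 2027-04-05 through 2027-04-26 → extend to 2027-04-05 through 2027-04-26.
2027-04-28 through 2027-05-06 is disjoint → start new block.
2027-04-29 through 2027-05-04 overlaps/touches 2027-04-28 through 2027-05-06 → extend to 2027-04-28 through 2027-05-06.
2027-04-30 through 2027-05-05 overlaps/touches 2027-04-28 through 2027-05-06 → extend to 2027-04-28 through 2027-05-06.
2027-05-01 through 2027-05-02 overlaps/touches 2027-04-28 through 2027-05-06 → extend to 2027-04-28 through 2027-05-06.
2027-05-02 through 2027-05-03 overlaps/touches 2027-04-28 through 2027-05-06 → extend to 2027-04-28 through 2027-05-06.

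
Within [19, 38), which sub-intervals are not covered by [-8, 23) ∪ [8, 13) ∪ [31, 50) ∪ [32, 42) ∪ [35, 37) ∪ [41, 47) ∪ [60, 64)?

Covered (merged): [-8, 23), [31, 50), [60, 64).
Uncovered inside [19, 38): [23, 31).

[23, 31)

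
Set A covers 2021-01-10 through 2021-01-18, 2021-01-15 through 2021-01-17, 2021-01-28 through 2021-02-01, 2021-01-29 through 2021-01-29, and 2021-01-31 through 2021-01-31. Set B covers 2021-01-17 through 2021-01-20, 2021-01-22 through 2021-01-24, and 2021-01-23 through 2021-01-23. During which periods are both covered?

2021-01-17 through 2021-01-18

Merge the first list: 2021-01-10 through 2021-01-18, 2021-01-28 through 2021-02-01.
Merge the second list: 2021-01-17 through 2021-01-20, 2021-01-22 through 2021-01-24.
2021-01-10 through 2021-01-18 overlaps B on 2021-01-17 through 2021-01-18.
2021-01-28 through 2021-02-01 falls entirely outside B.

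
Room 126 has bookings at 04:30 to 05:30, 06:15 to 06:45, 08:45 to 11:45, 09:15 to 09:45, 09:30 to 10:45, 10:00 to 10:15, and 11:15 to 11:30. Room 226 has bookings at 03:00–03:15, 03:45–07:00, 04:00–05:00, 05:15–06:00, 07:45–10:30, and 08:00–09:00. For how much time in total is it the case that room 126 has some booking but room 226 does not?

1 h 15 min

Merge the first list: 04:30–05:30, 06:15–06:45, 08:45–11:45.
Merge the second list: 03:00–03:15, 03:45–07:00, 07:45–10:30.
A \ B = 10:30–11:45.
Total: 1 h 15 min.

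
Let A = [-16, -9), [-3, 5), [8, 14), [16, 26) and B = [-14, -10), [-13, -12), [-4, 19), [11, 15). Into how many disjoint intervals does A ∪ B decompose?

2

B, merged: [-14, -10), [-4, 19).
A ∪ B = [-16, -9), [-4, 26).
That is 2 disjoint pieces.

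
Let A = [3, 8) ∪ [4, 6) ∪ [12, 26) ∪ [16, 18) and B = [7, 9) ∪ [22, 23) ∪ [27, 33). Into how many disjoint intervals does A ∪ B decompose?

3

A, merged: [3, 8), [12, 26).
A ∪ B = [3, 9), [12, 26), [27, 33).
That is 3 disjoint pieces.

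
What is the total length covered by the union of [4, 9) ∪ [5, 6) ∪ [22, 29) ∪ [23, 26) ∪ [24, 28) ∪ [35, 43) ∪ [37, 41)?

Merged: [4, 9), [22, 29), [35, 43).
Lengths: 5 + 7 + 8 = 20.

20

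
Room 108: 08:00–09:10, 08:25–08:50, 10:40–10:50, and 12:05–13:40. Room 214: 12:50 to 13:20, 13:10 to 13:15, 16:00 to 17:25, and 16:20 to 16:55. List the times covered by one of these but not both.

A, merged: 08:00–09:10, 10:40–10:50, 12:05–13:40.
B, merged: 12:50–13:20, 16:00–17:25.
Only in the first: 08:00–09:10, 10:40–10:50, 12:05–12:50, 13:20–13:40.
Only in the second: 16:00–17:25.
Together these are the periods covered by exactly one.

08:00–09:10, 10:40–10:50, 12:05–12:50, 13:20–13:40, 16:00–17:25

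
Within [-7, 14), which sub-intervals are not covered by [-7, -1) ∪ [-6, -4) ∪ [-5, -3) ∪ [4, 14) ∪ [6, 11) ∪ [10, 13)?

After merging, the occupied span is [-7, -1), [4, 14).
Uncovered inside [-7, 14): [-1, 4).

[-1, 4)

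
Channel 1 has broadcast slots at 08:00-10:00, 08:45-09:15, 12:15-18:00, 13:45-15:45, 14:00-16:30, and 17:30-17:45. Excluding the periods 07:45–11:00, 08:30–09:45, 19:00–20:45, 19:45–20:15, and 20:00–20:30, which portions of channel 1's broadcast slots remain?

12:15–18:00

Merge the first list: 08:00–10:00, 12:15–18:00.
Merge the second list: 07:45–11:00, 19:00–20:45.
08:00–10:00: fully covered by B → removed.
12:15–18:00: no B overlap → unchanged.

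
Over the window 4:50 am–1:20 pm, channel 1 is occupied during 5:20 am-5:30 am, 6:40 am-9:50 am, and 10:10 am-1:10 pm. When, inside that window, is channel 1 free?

The merged coverage is 5:20 am–5:30 am, 6:40 am–9:50 am, 10:10 am–1:10 pm.
Gaps within 4:50 am–1:20 pm: 4:50 am–5:20 am, 5:30 am–6:40 am, 9:50 am–10:10 am, 1:10 pm–1:20 pm.

4:50 am–5:20 am, 5:30 am–6:40 am, 9:50 am–10:10 am, 1:10 pm–1:20 pm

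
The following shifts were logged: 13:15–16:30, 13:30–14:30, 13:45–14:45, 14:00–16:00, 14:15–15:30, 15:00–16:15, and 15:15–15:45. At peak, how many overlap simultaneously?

5

Walk the sorted start/end points keeping a running depth.
The depth first hits 5 at 14:15.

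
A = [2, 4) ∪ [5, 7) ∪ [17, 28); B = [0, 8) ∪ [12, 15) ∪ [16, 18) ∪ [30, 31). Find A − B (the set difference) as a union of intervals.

[2, 4) lies entirely inside B → drops out.
[5, 7) lies entirely inside B → drops out.
[17, 28) with B removed leaves [18, 28).

[18, 28)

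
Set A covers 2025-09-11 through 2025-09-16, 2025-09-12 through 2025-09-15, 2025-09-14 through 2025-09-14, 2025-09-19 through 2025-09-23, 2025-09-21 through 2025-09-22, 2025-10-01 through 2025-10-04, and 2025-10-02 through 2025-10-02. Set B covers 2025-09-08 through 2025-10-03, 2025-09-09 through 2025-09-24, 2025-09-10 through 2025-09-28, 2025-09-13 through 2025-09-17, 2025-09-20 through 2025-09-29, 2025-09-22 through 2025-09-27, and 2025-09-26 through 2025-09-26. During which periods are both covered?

2025-09-11 through 2025-09-16, 2025-09-19 through 2025-09-23, 2025-10-01 through 2025-10-03

Merge the first list: 2025-09-11 through 2025-09-16, 2025-09-19 through 2025-09-23, 2025-10-01 through 2025-10-04.
Merge the second list: 2025-09-08 through 2025-10-03.
2025-09-11 through 2025-09-16 ∩ B → 2025-09-11 through 2025-09-16.
2025-09-19 through 2025-09-23 ∩ B → 2025-09-19 through 2025-09-23.
2025-10-01 through 2025-10-04 ∩ B → 2025-10-01 through 2025-10-03.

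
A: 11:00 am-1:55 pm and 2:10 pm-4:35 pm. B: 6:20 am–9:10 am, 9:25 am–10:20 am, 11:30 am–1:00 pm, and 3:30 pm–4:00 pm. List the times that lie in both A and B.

11:00 am-1:55 pm meets the second set on 11:30 am-1:00 pm.
2:10 pm-4:35 pm meets the second set on 3:30 pm-4:00 pm.

11:30 am-1:00 pm, 3:30 pm-4:00 pm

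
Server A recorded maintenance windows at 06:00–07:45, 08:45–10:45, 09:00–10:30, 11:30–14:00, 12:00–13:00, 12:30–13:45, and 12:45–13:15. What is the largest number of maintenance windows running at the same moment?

Walk the sorted start/end points keeping a running depth.
The depth first hits 4 at 12:45.

4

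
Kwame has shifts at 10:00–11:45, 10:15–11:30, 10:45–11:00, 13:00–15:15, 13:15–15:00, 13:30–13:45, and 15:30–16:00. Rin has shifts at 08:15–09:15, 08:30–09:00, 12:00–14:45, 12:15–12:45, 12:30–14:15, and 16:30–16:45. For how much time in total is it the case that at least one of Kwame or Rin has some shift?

6 h 45 min

First set merges to 10:00–11:45, 13:00–15:15, 15:30–16:00.
Second set merges to 08:15–09:15, 12:00–14:45, 16:30–16:45.
A ∪ B = 08:15–09:15, 10:00–11:45, 12:00–15:15, 15:30–16:00, 16:30–16:45.
Total: 1 h + 1 h 45 min + 3 h 15 min + 30 min + 15 min = 6 h 45 min.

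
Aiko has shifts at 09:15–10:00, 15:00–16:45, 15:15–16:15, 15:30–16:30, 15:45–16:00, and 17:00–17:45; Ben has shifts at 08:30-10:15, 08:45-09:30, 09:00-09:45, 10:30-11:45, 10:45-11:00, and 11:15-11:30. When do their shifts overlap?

Merge the first list: 09:15–10:00, 15:00–16:45, 17:00–17:45.
Merge the second list: 08:30–10:15, 10:30–11:45.
09:15–10:00 overlaps B on 09:15–10:00.
15:00–16:45 falls entirely outside B.
17:00–17:45 falls entirely outside B.

09:15–10:00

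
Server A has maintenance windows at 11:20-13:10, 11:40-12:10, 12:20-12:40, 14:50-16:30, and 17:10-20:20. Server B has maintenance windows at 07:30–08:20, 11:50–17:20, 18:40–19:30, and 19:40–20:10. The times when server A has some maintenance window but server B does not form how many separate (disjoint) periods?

4

First set merges to 11:20–13:10, 14:50–16:30, 17:10–20:20.
A \ B = 11:20–11:50, 17:20–18:40, 19:30–19:40, 20:10–20:20.
That is 4 disjoint pieces.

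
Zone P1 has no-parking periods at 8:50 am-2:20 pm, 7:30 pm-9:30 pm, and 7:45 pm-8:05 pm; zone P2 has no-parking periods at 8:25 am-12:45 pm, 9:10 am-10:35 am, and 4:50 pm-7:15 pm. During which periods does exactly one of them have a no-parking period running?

8:25 am–8:50 am, 12:45 pm–2:20 pm, 4:50 pm–7:15 pm, 7:30 pm–9:30 pm

A, merged: 8:50 am–2:20 pm, 7:30 pm–9:30 pm.
B, merged: 8:25 am–12:45 pm, 4:50 pm–7:15 pm.
Only in the first: 12:45 pm–2:20 pm, 7:30 pm–9:30 pm.
Only in the second: 8:25 am–8:50 am, 4:50 pm–7:15 pm.
Together these are the periods covered by exactly one.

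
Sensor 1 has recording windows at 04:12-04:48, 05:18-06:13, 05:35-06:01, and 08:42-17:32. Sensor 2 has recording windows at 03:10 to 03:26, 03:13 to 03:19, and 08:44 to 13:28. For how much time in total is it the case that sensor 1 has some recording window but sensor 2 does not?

A, merged: 04:12–04:48, 05:18–06:13, 08:42–17:32.
B, merged: 03:10–03:26, 08:44–13:28.
A \ B = 04:12–04:48, 05:18–06:13, 08:42–08:44, 13:28–17:32.
Total: 36 min + 55 min + 2 min + 4 h 4 min = 5 h 37 min.

5 h 37 min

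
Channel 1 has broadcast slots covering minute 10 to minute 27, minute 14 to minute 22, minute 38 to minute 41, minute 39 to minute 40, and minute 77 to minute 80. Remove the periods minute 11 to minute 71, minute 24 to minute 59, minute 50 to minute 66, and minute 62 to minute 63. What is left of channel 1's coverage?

Merge the first list: minute 10 to minute 27, minute 38 to minute 41, minute 77 to minute 80.
Merge the second list: minute 11 to minute 71.
minute 10 to minute 27 minus B → minute 10 to minute 11.
minute 38 to minute 41: fully covered by B → removed.
minute 77 to minute 80: no B overlap → unchanged.

minute 10 to minute 11, minute 77 to minute 80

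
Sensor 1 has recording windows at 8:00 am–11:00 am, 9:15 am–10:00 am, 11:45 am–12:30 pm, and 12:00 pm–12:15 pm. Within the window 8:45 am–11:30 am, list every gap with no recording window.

11:00 am–11:30 am

After merging, the occupied span is 8:00 am–11:00 am, 11:45 am–12:30 pm.
Uncovered inside 8:45 am–11:30 am: 11:00 am–11:30 am.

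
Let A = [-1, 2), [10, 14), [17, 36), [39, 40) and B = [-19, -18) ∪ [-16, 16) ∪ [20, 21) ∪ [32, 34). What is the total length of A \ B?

A \ B = [17, 20), [21, 32), [34, 36), [39, 40).
Total: 3 + 11 + 2 + 1 = 17.

17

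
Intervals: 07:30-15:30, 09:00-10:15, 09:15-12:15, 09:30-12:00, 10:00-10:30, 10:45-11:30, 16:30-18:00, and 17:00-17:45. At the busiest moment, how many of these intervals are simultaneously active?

5

Walk the sorted start/end points keeping a running depth.
The depth first hits 5 at 10:00.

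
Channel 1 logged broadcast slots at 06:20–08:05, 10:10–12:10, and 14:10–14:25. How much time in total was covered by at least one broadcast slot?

4 h

Merged: 06:20-08:05, 10:10-12:10, 14:10-14:25.
Lengths: 1 h 45 min + 2 h + 15 min = 4 h.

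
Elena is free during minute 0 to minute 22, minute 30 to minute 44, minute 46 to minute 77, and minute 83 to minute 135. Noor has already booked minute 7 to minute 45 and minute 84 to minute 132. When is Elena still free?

minute 0 to minute 7, minute 46 to minute 77, minute 83 to minute 84, minute 132 to minute 135

minute 0 to minute 22 minus B → minute 0 to minute 7.
minute 30 to minute 44: fully covered by B → removed.
minute 46 to minute 77: no B overlap → unchanged.
minute 83 to minute 135 minus B → minute 83 to minute 84, minute 132 to minute 135.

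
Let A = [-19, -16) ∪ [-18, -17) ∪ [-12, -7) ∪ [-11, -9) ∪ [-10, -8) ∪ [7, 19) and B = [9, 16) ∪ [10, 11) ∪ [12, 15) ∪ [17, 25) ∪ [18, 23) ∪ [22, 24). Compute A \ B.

[-19, -16) ∪ [-12, -7) ∪ [7, 9) ∪ [16, 17)

A, merged: [-19, -16), [-12, -7), [7, 19).
B, merged: [9, 16), [17, 25).
[-19, -16) is untouched.
[-12, -7) is untouched.
[7, 19) with B removed leaves [7, 9), [16, 17).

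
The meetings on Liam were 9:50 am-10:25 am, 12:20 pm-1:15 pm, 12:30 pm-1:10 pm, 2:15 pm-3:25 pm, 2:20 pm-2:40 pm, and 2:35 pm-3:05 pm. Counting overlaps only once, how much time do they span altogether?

Merged: 9:50 am-10:25 am, 12:20 pm-1:15 pm, 2:15 pm-3:25 pm.
Lengths: 35 min + 55 min + 1 h 10 min = 2 h 40 min.

2 h 40 min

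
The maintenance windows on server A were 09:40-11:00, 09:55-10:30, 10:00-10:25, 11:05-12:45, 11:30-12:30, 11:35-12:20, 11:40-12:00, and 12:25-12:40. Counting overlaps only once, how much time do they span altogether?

Merged: 09:40–11:00, 11:05–12:45.
Lengths: 1 h 20 min + 1 h 40 min = 3 h.

3 h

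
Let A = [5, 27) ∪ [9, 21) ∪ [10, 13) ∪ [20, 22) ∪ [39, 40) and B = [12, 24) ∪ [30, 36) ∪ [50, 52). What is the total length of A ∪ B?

31

Merge the first list: [5, 27), [39, 40).
A ∪ B = [5, 27), [30, 36), [39, 40), [50, 52).
Total: 22 + 6 + 1 + 2 = 31.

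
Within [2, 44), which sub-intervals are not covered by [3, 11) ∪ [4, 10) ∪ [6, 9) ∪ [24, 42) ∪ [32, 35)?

[2, 3) ∪ [11, 24) ∪ [42, 44)

After merging, the occupied span is [3, 11), [24, 42).
Gaps within [2, 44): [2, 3), [11, 24), [42, 44).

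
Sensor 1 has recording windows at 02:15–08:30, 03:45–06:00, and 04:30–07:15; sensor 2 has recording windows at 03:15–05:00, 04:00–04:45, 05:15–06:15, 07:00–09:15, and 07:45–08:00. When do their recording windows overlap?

03:15–05:00, 05:15–06:15, 07:00–08:30

A, merged: 02:15–08:30.
B, merged: 03:15–05:00, 05:15–06:15, 07:00–09:15.
02:15–08:30 ∩ B → 03:15–05:00, 05:15–06:15, 07:00–08:30.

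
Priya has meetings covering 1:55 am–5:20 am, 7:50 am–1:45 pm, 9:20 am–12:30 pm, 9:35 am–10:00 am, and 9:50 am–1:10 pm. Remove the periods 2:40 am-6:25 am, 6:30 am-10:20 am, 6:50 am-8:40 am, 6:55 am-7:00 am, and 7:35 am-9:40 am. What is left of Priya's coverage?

1:55 am–2:40 am, 10:20 am–1:45 pm

Merge the first list: 1:55 am–5:20 am, 7:50 am–1:45 pm.
Merge the second list: 2:40 am–6:25 am, 6:30 am–10:20 am.
1:55 am–5:20 am minus B → 1:55 am–2:40 am.
7:50 am–1:45 pm minus B → 10:20 am–1:45 pm.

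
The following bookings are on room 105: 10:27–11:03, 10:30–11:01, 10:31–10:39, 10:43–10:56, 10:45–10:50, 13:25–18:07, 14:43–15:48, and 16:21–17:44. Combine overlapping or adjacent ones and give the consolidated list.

10:27–11:03, 13:25–18:07

10:30–11:01 overlaps/touches 10:27–11:03 → extend to 10:27–11:03.
10:31–10:39 overlaps/touches 10:27–11:03 → extend to 10:27–11:03.
10:43–10:56 overlaps/touches 10:27–11:03 → extend to 10:27–11:03.
10:45–10:50 overlaps/touches 10:27–11:03 → extend to 10:27–11:03.
13:25–18:07 is disjoint → start new block.
14:43–15:48 overlaps/touches 13:25–18:07 → extend to 13:25–18:07.
16:21–17:44 overlaps/touches 13:25–18:07 → extend to 13:25–18:07.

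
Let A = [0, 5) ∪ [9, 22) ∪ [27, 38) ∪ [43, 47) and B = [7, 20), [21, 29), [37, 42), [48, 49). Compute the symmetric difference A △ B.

[0, 5) ∪ [7, 9) ∪ [20, 21) ∪ [22, 27) ∪ [29, 37) ∪ [38, 42) ∪ [43, 47) ∪ [48, 49)

A but not B: [0, 5), [20, 21), [29, 37), [43, 47).
B but not A: [7, 9), [22, 27), [38, 42), [48, 49).
Combining gives A △ B.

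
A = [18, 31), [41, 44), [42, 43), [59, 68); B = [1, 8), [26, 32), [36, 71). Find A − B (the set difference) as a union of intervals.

[18, 26)

Merge the first list: [18, 31), [41, 44), [59, 68).
[18, 31) minus B → [18, 26).
[41, 44): fully covered by B → removed.
[59, 68): fully covered by B → removed.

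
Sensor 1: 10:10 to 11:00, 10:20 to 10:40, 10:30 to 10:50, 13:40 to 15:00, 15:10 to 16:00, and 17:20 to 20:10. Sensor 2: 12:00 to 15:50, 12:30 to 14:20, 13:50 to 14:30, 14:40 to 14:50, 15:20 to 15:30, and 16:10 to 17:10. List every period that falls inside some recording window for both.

First set merges to 10:10-11:00, 13:40-15:00, 15:10-16:00, 17:20-20:10.
Second set merges to 12:00-15:50, 16:10-17:10.
10:10-11:00 falls entirely outside B.
13:40-15:00 overlaps B on 13:40-15:00.
15:10-16:00 overlaps B on 15:10-15:50.
17:20-20:10 falls entirely outside B.

13:40-15:00, 15:10-15:50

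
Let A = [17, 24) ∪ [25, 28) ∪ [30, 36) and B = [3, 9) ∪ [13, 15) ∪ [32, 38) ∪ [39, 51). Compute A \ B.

[17, 24): nothing removed.
[25, 28): nothing removed.
[30, 36) \ B = [30, 32).

[17, 24) ∪ [25, 28) ∪ [30, 32)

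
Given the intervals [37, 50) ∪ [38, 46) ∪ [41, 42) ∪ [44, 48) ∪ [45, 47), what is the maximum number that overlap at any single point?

At 45, 4 of the intervals are simultaneously active.
No point has more.

4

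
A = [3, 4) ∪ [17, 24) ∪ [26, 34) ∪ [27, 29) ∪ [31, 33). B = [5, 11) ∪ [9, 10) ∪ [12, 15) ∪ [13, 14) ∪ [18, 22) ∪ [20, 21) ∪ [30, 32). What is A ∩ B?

First set merges to [3, 4), [17, 24), [26, 34).
Second set merges to [5, 11), [12, 15), [18, 22), [30, 32).
[3, 4) falls entirely outside B.
[17, 24) overlaps B on [18, 22).
[26, 34) overlaps B on [30, 32).

[18, 22) ∪ [30, 32)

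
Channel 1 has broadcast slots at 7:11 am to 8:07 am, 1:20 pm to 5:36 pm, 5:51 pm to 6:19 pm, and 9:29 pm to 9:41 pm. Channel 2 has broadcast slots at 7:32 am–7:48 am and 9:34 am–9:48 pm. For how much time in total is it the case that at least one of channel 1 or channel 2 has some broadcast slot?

A ∪ B = 7:11 am-8:07 am, 9:34 am-9:48 pm.
Total: 56 min + 12 h 14 min = 13 h 10 min.

13 h 10 min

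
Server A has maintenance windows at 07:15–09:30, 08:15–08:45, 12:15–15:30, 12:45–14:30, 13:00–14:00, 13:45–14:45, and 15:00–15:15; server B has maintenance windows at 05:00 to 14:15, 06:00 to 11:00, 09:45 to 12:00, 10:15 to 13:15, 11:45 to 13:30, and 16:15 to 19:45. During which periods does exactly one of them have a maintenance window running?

First set merges to 07:15-09:30, 12:15-15:30.
Second set merges to 05:00-14:15, 16:15-19:45.
A \ B = 14:15-15:30.
B \ A = 05:00-07:15, 09:30-12:15, 16:15-19:45.
Union of the two gives the symmetric difference.

05:00-07:15, 09:30-12:15, 14:15-15:30, 16:15-19:45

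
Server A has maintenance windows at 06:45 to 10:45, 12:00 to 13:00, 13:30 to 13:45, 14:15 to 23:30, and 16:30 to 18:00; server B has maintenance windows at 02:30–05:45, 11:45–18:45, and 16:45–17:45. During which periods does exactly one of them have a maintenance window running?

02:30–05:45, 06:45–10:45, 11:45–12:00, 13:00–13:30, 13:45–14:15, 18:45–23:30

Merge the first list: 06:45–10:45, 12:00–13:00, 13:30–13:45, 14:15–23:30.
Merge the second list: 02:30–05:45, 11:45–18:45.
Only in the first: 06:45–10:45, 18:45–23:30.
Only in the second: 02:30–05:45, 11:45–12:00, 13:00–13:30, 13:45–14:15.
Together these are the periods covered by exactly one.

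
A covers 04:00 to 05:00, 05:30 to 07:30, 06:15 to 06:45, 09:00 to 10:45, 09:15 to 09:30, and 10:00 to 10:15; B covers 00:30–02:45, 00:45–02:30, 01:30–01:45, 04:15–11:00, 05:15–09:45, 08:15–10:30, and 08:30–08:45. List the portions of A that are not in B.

04:00–04:15

A, merged: 04:00–05:00, 05:30–07:30, 09:00–10:45.
B, merged: 00:30–02:45, 04:15–11:00.
04:00–05:00 minus B → 04:00–04:15.
05:30–07:30: fully covered by B → removed.
09:00–10:45: fully covered by B → removed.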